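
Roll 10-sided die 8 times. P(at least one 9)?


P(no 9)^8 = (9/10)^8 = 43046721/100000000
P(≥1) = 1 - 43046721/100000000 = 56953279/100000000

P = 56953279/100000000 ≈ 56.95%


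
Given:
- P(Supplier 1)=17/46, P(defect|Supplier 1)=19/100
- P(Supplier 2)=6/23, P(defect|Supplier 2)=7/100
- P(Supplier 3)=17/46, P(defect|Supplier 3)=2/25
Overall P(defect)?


P(B) = Σ P(B|Aᵢ)×P(Aᵢ)
  19/100×17/46 = 323/4600
  7/100×6/23 = 21/1150
  2/25×17/46 = 17/575
Sum = 543/4600

P(defect) = 543/4600 ≈ 11.80%


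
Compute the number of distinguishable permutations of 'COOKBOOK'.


Letters: 8, freq: {'C': 1, 'O': 4, 'K': 2, 'B': 1}
8!/(1!×4!×2!×1!) = 40320/48 = 840

840


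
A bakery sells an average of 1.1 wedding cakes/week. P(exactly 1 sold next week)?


Poisson(λ=1.1): P(X=1) = e^(-λ)×λ^k/k!
= e^(-1.1) × 1.1^1 / 1!
≈ 0.3328710837 × 1.1 / 1 ≈ 0.366158

P(X=1) ≈ 0.366158 ≈ 36.62%


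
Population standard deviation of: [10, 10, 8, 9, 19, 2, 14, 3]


Mean = 75/8
  (10-75/8)²=25/64
  (10-75/8)²=25/64
  (8-75/8)²=121/64
  (9-75/8)²=9/64
  (19-75/8)²=5929/64
  (2-75/8)²=3481/64
  (14-75/8)²=1369/64
  (3-75/8)²=2601/64
Σ(x-μ)² = 1695/8
σ² = (1695/8)/8 = 1695/64

σ = √(1695/64) ≈ 5.1463


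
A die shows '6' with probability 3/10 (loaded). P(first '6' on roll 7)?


Geometric: P(X=7) = (1-p)^(k-1)×p = (7/10)^6×3/10 = 352947/10000000

P(X=7) = 352947/10000000 ≈ 3.53%


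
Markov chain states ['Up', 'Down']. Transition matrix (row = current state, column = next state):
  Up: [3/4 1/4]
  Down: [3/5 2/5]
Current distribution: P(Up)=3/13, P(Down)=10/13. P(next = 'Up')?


P(next=Up) = Σᵢ P(now=i)×P(i→Up)
= 3/13×3/4 + 10/13×3/5
= 9/52 + 6/13 = 33/52

P = 33/52 ≈ 0.6346


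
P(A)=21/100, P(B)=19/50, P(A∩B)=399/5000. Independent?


P(A)×P(B) = 399/5000
P(A∩B) = 399/5000
Equal ✓ → Independent

Yes, independent


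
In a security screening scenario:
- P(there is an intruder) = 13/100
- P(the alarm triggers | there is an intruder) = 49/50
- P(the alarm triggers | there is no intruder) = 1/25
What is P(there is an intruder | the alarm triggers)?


Using Bayes' theorem:
P(A|B) = P(B|A)·P(A) / P(B)

P(the alarm triggers) = 49/50 × 13/100 + 1/25 × 87/100
= 637/5000 + 87/2500 = 811/5000

P(there is an intruder|the alarm triggers) = (637/5000) / (811/5000) = 637/811

P(there is an intruder|the alarm triggers) = 637/811 ≈ 78.55%


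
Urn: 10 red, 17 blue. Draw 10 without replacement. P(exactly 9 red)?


Hypergeometric: C(10,9)×C(17,1)/C(27,10)
= 10×17/8436285 = 34/1687257

P(X=9) = 34/1687257 ≈ 0.00%


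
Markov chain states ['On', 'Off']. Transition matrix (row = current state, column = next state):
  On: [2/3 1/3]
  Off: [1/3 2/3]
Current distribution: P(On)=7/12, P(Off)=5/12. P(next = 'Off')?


P(next=Off) = Σᵢ P(now=i)×P(i→Off)
= 7/12×1/3 + 5/12×2/3
= 7/36 + 5/18 = 17/36

P = 17/36 ≈ 0.4722


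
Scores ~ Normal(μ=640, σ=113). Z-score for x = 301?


z = (x - μ)/σ = (301 - 640)/113 = -3.0

z = -3.0


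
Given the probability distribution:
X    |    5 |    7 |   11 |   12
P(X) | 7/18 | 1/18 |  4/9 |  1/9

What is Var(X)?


E[X] = 77/9
E[X²] = 740/9
Var(X) = E[X²] - (E[X])² = 740/9 - 5929/81 = 731/81

Var(X) = 731/81 ≈ 9.0247


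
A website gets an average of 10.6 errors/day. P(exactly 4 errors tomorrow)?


Poisson(λ=10.6): P(X=4) = e^(-λ)×λ^k/k!
= e^(-10.6) × 10.6^4 / 4!
≈ 2.491600973e-05 × 12624.7696 / 24 ≈ 0.013107

P(X=4) ≈ 0.013107 ≈ 1.31%


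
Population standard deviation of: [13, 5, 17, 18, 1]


Mean = 54/5
  (13-54/5)²=121/25
  (5-54/5)²=841/25
  (17-54/5)²=961/25
  (18-54/5)²=1296/25
  (1-54/5)²=2401/25
Σ(x-μ)² = 1124/5
σ² = (1124/5)/5 = 1124/25

σ = √(1124/25) ≈ 6.7052


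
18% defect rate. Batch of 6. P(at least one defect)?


P(all good) = (41/50)^6 = 4750104241/15625000000
P(≥1 defect) = 10874895759/15625000000

P = 10874895759/15625000000 ≈ 69.60%


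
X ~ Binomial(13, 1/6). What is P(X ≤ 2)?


P(X ≤ 2) = Σ P(X=i) for i=0..2
P(X=0) = 1220703125/13060694016
P(X=1) = 3173828125/13060694016
P(X=2) = 634765625/2176782336
Sum = 341796875/544195584

P(X ≤ 2) = 341796875/544195584 ≈ 62.81%


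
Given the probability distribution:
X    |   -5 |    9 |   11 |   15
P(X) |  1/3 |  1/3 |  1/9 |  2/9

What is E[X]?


E[X] = Σ x·P(X=x)
= (-5)×(1/3) + (9)×(1/3) + (11)×(1/9) + (15)×(2/9)
= 53/9

E[X] = 53/9


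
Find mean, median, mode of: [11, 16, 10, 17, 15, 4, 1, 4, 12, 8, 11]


Sorted: [1, 4, 4, 8, 10, 11, 11, 12, 15, 16, 17]
Mean = 109/11
Median = 11
Freq: {11: 2, 16: 1, 10: 1, 17: 1, 15: 1, 4: 2, 1: 1, 12: 1, 8: 1}
Mode: [4, 11]

Mean=109/11, Median=11, Mode=[4, 11]


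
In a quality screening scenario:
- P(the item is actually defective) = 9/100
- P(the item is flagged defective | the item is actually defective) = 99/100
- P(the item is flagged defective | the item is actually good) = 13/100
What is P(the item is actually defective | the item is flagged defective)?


Using Bayes' theorem:
P(A|B) = P(B|A)·P(A) / P(B)

P(the item is flagged defective) = 99/100 × 9/100 + 13/100 × 91/100
= 891/10000 + 1183/10000 = 1037/5000

P(the item is actually defective|the item is flagged defective) = (891/10000) / (1037/5000) = 891/2074

P(the item is actually defective|the item is flagged defective) = 891/2074 ≈ 42.96%


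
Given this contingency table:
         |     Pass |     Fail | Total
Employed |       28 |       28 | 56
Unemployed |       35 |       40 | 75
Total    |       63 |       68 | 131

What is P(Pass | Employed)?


P(Pass | Employed) = 28/(28+28) = 28/56 = 1/2

P(Pass|Employed) = 1/2 ≈ 50.00%


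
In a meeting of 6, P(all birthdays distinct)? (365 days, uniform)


P(all different) = Π(365-i)/365 for i=0..5
= (365/365)×(364/365)×...×(360/365)
= 0.959538

P ≈ 0.9595 ≈ 95.95%


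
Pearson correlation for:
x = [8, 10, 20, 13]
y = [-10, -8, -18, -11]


n=4, Σx=51, Σy=-47, Σxy=-663, Σx²=733, Σy²=609
r = (4×(-663) - 51×(-47))/√((4×733 - 51²)(4×609 - (-47)²))
= -255/√(331×227) = -255/√75137 ≈ -255/274.1113 ≈ -0.9303

r ≈ -0.9303


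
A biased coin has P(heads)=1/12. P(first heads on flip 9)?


Geometric: P(X=9) = (1-p)^(k-1)×p = (11/12)^8×1/12 = 214358881/5159780352

P(X=9) = 214358881/5159780352 ≈ 4.15%


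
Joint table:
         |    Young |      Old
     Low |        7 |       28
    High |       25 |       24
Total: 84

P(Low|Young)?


P(Low|Young) = 7/(7+25) = 7/32

P = 7/32 ≈ 21.88%


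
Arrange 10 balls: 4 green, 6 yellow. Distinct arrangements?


10!/(4!×6!) = 210

210


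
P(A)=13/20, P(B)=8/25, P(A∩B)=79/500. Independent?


P(A)×P(B) = 26/125
P(A∩B) = 79/500
Not equal → NOT independent

No, not independent


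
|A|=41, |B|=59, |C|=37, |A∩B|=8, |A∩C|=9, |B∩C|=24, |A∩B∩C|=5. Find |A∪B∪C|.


|A∪B∪C| = 41+59+37-8-9-24+5 = 101

|A∪B∪C| = 101


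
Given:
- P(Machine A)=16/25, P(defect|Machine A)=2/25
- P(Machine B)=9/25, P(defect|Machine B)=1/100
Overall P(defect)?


P(B) = Σ P(B|Aᵢ)×P(Aᵢ)
  2/25×16/25 = 32/625
  1/100×9/25 = 9/2500
Sum = 137/2500

P(defect) = 137/2500 ≈ 5.48%


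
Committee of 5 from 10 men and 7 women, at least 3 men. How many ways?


Count by #men:
  3M,2W: C(10,3)×C(7,2)=2520
  4M,1W: C(10,4)×C(7,1)=1470
  5M,0W: C(10,5)×C(7,0)=252
Total = 4242

4242


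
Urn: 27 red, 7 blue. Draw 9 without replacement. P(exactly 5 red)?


Hypergeometric: C(27,5)×C(7,4)/C(34,9)
= 80730×35/52451256 = 36225/672452

P(X=5) = 36225/672452 ≈ 5.39%


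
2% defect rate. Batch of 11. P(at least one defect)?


P(all good) = (49/50)^11 = 3909821048582988049/4882812500000000000
P(≥1 defect) = 972991451417011951/4882812500000000000

P = 972991451417011951/4882812500000000000 ≈ 19.93%


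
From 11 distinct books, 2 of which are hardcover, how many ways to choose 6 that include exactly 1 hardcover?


Choose 1 of the 2 hardcovers and 5 of the other 9 books:
C(2,1)×C(9,5) = 2×126 = 252

252


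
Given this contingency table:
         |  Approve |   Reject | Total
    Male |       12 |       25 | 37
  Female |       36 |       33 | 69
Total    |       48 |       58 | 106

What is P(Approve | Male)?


P(Approve | Male) = 12/(12+25) = 12/37

P(Approve|Male) = 12/37 ≈ 32.43%


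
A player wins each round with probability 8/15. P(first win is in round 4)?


Geometric: P(X=4) = (1-p)^(k-1)×p = (7/15)^3×8/15 = 2744/50625

P(X=4) = 2744/50625 ≈ 5.42%


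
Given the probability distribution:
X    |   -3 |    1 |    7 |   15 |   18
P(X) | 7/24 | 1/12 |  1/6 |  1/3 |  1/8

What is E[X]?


E[X] = Σ x·P(X=x)
= (-3)×(7/24) + (1)×(1/12) + (7)×(1/6) + (15)×(1/3) + (18)×(1/8)
= 61/8

E[X] = 61/8


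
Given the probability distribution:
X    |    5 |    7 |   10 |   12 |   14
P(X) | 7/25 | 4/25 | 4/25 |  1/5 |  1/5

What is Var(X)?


E[X] = 233/25
E[X²] = 2471/25
Var(X) = E[X²] - (E[X])² = 2471/25 - 54289/625 = 7486/625

Var(X) = 7486/625 ≈ 11.9776


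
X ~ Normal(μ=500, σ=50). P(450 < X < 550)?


z₁=(450-500)/50=-1.0, z₂=(550-500)/50=1.0
P = Φ(1.0) - Φ(-1.0) = 0.841345 - 0.158655 = 0.682690 ≈ 0.6827

P(450 < X < 550) ≈ 0.6827


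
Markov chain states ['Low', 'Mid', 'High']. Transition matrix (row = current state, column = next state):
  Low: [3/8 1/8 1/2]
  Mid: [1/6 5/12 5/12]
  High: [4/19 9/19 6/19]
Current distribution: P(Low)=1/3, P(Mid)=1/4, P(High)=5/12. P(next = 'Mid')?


P(next=Mid) = Σᵢ P(now=i)×P(i→Mid)
= 1/3×1/8 + 1/4×5/12 + 5/12×9/19
= 1/24 + 5/48 + 15/76 = 313/912

P = 313/912 ≈ 0.3432


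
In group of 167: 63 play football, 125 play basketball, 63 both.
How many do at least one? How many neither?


|A∪B| = 63+125-63 = 125
Neither = 167-125 = 42

At least one: 125; Neither: 42


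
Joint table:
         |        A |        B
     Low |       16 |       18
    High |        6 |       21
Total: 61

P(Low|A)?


P(Low|A) = 16/(16+6) = 16/22 = 8/11

P = 8/11 ≈ 72.73%


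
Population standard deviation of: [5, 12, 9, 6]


Mean = 32/4 = 8
  (5-8)²=9
  (12-8)²=16
  (9-8)²=1
  (6-8)²=4
Σ(x-μ)² = 30
σ² = 30/4 = 15/2

σ = √(15/2) ≈ 2.7386


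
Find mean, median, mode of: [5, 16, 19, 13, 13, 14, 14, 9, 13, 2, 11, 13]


Sorted: [2, 5, 9, 11, 13, 13, 13, 13, 14, 14, 16, 19]
Mean = 142/12 = 71/6
Median = 13
Freq: {5: 1, 16: 1, 19: 1, 13: 4, 14: 2, 9: 1, 2: 1, 11: 1}
Mode: [13]

Mean=71/6, Median=13, Mode=13


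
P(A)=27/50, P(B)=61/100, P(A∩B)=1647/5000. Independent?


P(A)×P(B) = 1647/5000
P(A∩B) = 1647/5000
Equal ✓ → Independent

Yes, independent


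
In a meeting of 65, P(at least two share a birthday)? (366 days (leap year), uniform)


P(all different) = Π(366-i)/366 for i=0..64
= 0.002358
P(match) = 1 - 0.002358 = 0.997642

P ≈ 0.9976 ≈ 99.76%


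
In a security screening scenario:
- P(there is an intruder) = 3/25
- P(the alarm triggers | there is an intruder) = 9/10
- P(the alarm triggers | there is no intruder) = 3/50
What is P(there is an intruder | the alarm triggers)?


Using Bayes' theorem:
P(A|B) = P(B|A)·P(A) / P(B)

P(the alarm triggers) = 9/10 × 3/25 + 3/50 × 22/25
= 27/250 + 33/625 = 201/1250

P(there is an intruder|the alarm triggers) = (27/250) / (201/1250) = 45/67

P(there is an intruder|the alarm triggers) = 45/67 ≈ 67.16%


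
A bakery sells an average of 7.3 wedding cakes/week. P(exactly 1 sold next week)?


Poisson(λ=7.3): P(X=1) = e^(-λ)×λ^k/k!
= e^(-7.3) × 7.3^1 / 1!
≈ 0.0006755387752 × 7.3 / 1 ≈ 0.004931

P(X=1) ≈ 0.004931 ≈ 0.49%


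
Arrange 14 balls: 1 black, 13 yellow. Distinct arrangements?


14!/(1!×13!) = 14

14


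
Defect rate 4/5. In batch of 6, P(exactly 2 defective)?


Binomial: P(X=2) = C(6,2)×p^2×(1-p)^4
= 15 × 16/25 × 1/625 = 48/3125

P(X=2) = 48/3125 ≈ 1.54%


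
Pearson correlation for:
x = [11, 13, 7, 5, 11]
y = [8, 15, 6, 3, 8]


n=5, Σx=47, Σy=40, Σxy=428, Σx²=485, Σy²=398
r = (5×428 - 47×40)/√((5×485 - 47²)(5×398 - 40²))
= 260/√(216×390) = 260/√84240 ≈ 260/290.2413 ≈ 0.8958

r ≈ 0.8958


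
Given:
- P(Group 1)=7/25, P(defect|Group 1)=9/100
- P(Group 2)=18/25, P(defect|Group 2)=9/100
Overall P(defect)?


P(B) = Σ P(B|Aᵢ)×P(Aᵢ)
  9/100×7/25 = 63/2500
  9/100×18/25 = 81/1250
Sum = 9/100

P(defect) = 9/100 ≈ 9.00%


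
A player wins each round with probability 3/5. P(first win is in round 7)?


Geometric: P(X=7) = (1-p)^(k-1)×p = (2/5)^6×3/5 = 192/78125

P(X=7) = 192/78125 ≈ 0.25%


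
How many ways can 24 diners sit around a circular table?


Circular arrangements of 24 distinct objects: fix one position to break rotational symmetry.
(n-1)! = 23! = 25852016738884976640000

25852016738884976640000


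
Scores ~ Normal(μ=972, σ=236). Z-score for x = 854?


z = (x - μ)/σ = (854 - 972)/236 = -0.5

z = -0.5


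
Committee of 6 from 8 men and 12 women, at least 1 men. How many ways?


Count by #men:
  1M,5W: C(8,1)×C(12,5)=6336
  2M,4W: C(8,2)×C(12,4)=13860
  3M,3W: C(8,3)×C(12,3)=12320
  4M,2W: C(8,4)×C(12,2)=4620
  5M,1W: C(8,5)×C(12,1)=672
  6M,0W: C(8,6)×C(12,0)=28
Total = 37836

37836


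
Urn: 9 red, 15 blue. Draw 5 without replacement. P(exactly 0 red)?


Hypergeometric: C(9,0)×C(15,5)/C(24,5)
= 1×3003/42504 = 13/184

P(X=0) = 13/184 ≈ 7.07%


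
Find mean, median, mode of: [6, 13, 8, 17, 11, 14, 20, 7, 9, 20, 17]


Sorted: [6, 7, 8, 9, 11, 13, 14, 17, 17, 20, 20]
Mean = 142/11
Median = 13
Freq: {6: 1, 13: 1, 8: 1, 17: 2, 11: 1, 14: 1, 20: 2, 7: 1, 9: 1}
Mode: [17, 20]

Mean=142/11, Median=13, Mode=[17, 20]


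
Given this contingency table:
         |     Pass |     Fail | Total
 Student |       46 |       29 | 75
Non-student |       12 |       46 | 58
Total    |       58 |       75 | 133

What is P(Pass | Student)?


P(Pass | Student) = 46/(46+29) = 46/75

P(Pass|Student) = 46/75 ≈ 61.33%


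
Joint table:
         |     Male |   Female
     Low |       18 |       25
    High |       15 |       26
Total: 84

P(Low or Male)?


P(Low∨Male) = P(Low) + P(Male) - P(Low∧Male)
= (43 + 33 - 18)/84 = 58/84 = 29/42

P = 29/42 ≈ 69.05%


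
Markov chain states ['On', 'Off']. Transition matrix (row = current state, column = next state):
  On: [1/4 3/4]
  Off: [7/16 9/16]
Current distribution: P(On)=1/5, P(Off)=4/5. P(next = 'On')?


P(next=On) = Σᵢ P(now=i)×P(i→On)
= 1/5×1/4 + 4/5×7/16
= 1/20 + 7/20 = 2/5

P = 2/5 ≈ 0.4000


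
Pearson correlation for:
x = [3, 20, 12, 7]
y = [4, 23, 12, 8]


n=4, Σx=42, Σy=47, Σxy=672, Σx²=602, Σy²=753
r = (4×672 - 42×47)/√((4×602 - 42²)(4×753 - 47²))
= 714/√(644×803) = 714/√517132 ≈ 714/719.1189 ≈ 0.9929

r ≈ 0.9929


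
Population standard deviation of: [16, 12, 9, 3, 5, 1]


Mean = 46/6 = 23/3
  (16-23/3)²=625/9
  (12-23/3)²=169/9
  (9-23/3)²=16/9
  (3-23/3)²=196/9
  (5-23/3)²=64/9
  (1-23/3)²=400/9
Σ(x-μ)² = 490/3
σ² = (490/3)/6 = 245/9

σ = √(245/9) ≈ 5.2175


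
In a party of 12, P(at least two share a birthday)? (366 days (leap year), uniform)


P(all different) = Π(366-i)/366 for i=0..11
= 0.833396
P(match) = 1 - 0.833396 = 0.166604

P ≈ 0.1666 ≈ 16.66%


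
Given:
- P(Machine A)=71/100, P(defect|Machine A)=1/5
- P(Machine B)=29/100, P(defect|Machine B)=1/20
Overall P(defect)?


P(B) = Σ P(B|Aᵢ)×P(Aᵢ)
  1/5×71/100 = 71/500
  1/20×29/100 = 29/2000
Sum = 313/2000

P(defect) = 313/2000 ≈ 15.65%


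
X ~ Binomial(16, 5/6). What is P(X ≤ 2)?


P(X ≤ 2) = Σ P(X=i) for i=0..2
P(X=0) = 1/2821109907456
P(X=1) = 5/176319369216
P(X=2) = 125/117546246144
Sum = 1027/940369969152

P(X ≤ 2) = 1027/940369969152 ≈ 0.00%


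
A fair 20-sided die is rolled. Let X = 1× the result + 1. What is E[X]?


E[die] = (1+20)/2 = 21/2
E[X] = 1×21/2 + 1 = 23/2

E[X] = 23/2


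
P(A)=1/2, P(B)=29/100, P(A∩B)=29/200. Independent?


P(A)×P(B) = 29/200
P(A∩B) = 29/200
Equal ✓ → Independent

Yes, independent


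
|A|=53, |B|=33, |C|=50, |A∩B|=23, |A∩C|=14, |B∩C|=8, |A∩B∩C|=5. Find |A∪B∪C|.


|A∪B∪C| = 53+33+50-23-14-8+5 = 96

|A∪B∪C| = 96


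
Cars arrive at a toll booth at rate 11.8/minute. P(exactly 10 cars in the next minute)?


Poisson(λ=11.8): P(X=10) = e^(-λ)×λ^k/k!
= e^(-11.8) × 11.8^10 / 10!
≈ 7.504557915e-06 × 52338355538 / 3628800 ≈ 0.108239

P(X=10) ≈ 0.108239 ≈ 10.82%


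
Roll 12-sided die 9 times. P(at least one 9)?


P(no 9)^9 = (11/12)^9 = 2357947691/5159780352
P(≥1) = 1 - 2357947691/5159780352 = 2801832661/5159780352

P = 2801832661/5159780352 ≈ 54.30%


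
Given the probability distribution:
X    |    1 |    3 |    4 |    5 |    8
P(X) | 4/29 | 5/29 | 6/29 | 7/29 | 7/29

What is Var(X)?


E[X] = 134/29
E[X²] = 768/29
Var(X) = E[X²] - (E[X])² = 768/29 - 17956/841 = 4316/841

Var(X) = 4316/841 ≈ 5.1320


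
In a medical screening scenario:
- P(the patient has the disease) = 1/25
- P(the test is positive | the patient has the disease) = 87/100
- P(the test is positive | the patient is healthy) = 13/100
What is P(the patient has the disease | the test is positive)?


Using Bayes' theorem:
P(A|B) = P(B|A)·P(A) / P(B)

P(the test is positive) = 87/100 × 1/25 + 13/100 × 24/25
= 87/2500 + 78/625 = 399/2500

P(the patient has the disease|the test is positive) = (87/2500) / (399/2500) = 29/133

P(the patient has the disease|the test is positive) = 29/133 ≈ 21.80%


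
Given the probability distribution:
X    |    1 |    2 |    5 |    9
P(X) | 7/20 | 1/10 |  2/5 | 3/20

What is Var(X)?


E[X] = 39/10
E[X²] = 229/10
Var(X) = E[X²] - (E[X])² = 229/10 - 1521/100 = 769/100

Var(X) = 769/100 ≈ 7.6900


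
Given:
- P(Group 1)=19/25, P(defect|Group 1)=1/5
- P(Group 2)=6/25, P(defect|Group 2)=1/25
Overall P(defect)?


P(B) = Σ P(B|Aᵢ)×P(Aᵢ)
  1/5×19/25 = 19/125
  1/25×6/25 = 6/625
Sum = 101/625

P(defect) = 101/625 ≈ 16.16%


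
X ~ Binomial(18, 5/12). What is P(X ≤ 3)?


P(X ≤ 3) = Σ P(X=i) for i=0..3
P(X=0) = 1628413597910449/26623333280885243904
P(X=1) = 1163152569936035/1479074071160291328
P(X=2) = 14123995492080425/2958148142320582656
P(X=3) = 10088568208628875/554652776685109248
Sum = 79241549162458613/3327916660110655488

P(X ≤ 3) = 79241549162458613/3327916660110655488 ≈ 2.38%


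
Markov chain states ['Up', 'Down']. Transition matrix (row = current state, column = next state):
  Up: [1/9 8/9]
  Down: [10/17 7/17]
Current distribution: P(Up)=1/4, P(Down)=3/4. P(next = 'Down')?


P(next=Down) = Σᵢ P(now=i)×P(i→Down)
= 1/4×8/9 + 3/4×7/17
= 2/9 + 21/68 = 325/612

P = 325/612 ≈ 0.5310


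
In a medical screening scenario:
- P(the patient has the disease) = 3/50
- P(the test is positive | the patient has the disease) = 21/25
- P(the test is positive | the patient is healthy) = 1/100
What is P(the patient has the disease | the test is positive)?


Using Bayes' theorem:
P(A|B) = P(B|A)·P(A) / P(B)

P(the test is positive) = 21/25 × 3/50 + 1/100 × 47/50
= 63/1250 + 47/5000 = 299/5000

P(the patient has the disease|the test is positive) = (63/1250) / (299/5000) = 252/299

P(the patient has the disease|the test is positive) = 252/299 ≈ 84.28%


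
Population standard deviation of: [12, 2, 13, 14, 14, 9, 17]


Mean = 81/7
  (12-81/7)²=9/49
  (2-81/7)²=4489/49
  (13-81/7)²=100/49
  (14-81/7)²=289/49
  (14-81/7)²=289/49
  (9-81/7)²=324/49
  (17-81/7)²=1444/49
Σ(x-μ)² = 992/7
σ² = (992/7)/7 = 992/49

σ = √(992/49) ≈ 4.4994


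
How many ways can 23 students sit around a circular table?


Circular arrangements of 23 distinct objects: fix one position to break rotational symmetry.
(n-1)! = 22! = 1124000727777607680000

1124000727777607680000


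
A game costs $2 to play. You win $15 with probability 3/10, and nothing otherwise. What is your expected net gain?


E[gain] = (15-2)×3/10 + (-2)×7/10
= 39/10 - 7/5 = 5/2

Expected net gain = $5/2 ≈ $2.50


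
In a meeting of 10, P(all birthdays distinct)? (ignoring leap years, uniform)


P(all different) = Π(365-i)/365 for i=0..9
= (365/365)×(364/365)×...×(356/365)
= 0.883052

P ≈ 0.8831 ≈ 88.31%


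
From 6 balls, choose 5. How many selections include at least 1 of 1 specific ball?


Complement: C(6,5) - C(5,5) = 6 - 1 = 5

5


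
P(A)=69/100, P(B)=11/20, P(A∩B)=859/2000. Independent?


P(A)×P(B) = 759/2000
P(A∩B) = 859/2000
Not equal → NOT independent

No, not independent


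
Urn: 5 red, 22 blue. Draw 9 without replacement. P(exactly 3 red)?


Hypergeometric: C(5,3)×C(22,6)/C(27,9)
= 10×74613/4686825 = 238/1495

P(X=3) = 238/1495 ≈ 15.92%


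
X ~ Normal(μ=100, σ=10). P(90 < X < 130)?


z₁=(90-100)/10=-1.0, z₂=(130-100)/10=3.0
P = Φ(3.0) - Φ(-1.0) = 0.998650 - 0.158655 = 0.839995 ≈ 0.8400

P(90 < X < 130) ≈ 0.8400


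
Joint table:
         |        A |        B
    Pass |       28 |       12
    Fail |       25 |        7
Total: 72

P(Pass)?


P(Pass) = (28+12)/72 = 40/72 = 5/9

P(Pass) = 5/9 ≈ 55.56%


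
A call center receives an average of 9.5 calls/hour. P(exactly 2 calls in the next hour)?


Poisson(λ=9.5): P(X=2) = e^(-λ)×λ^k/k!
= e^(-9.5) × 9.5^2 / 2!
≈ 7.485182989e-05 × 90.25 / 2 ≈ 0.003378

P(X=2) ≈ 0.003378 ≈ 0.34%


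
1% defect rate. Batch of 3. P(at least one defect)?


P(all good) = (99/100)^3 = 970299/1000000
P(≥1 defect) = 29701/1000000

P = 29701/1000000 ≈ 2.97%


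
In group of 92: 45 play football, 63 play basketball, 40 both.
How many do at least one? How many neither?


|A∪B| = 45+63-40 = 68
Neither = 92-68 = 24

At least one: 68; Neither: 24


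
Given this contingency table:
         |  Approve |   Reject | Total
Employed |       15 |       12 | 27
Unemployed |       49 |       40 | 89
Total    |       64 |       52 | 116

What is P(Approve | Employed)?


P(Approve | Employed) = 15/(15+12) = 15/27 = 5/9

P(Approve|Employed) = 5/9 ≈ 55.56%


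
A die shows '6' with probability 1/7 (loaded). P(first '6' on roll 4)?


Geometric: P(X=4) = (1-p)^(k-1)×p = (6/7)^3×1/7 = 216/2401

P(X=4) = 216/2401 ≈ 9.00%


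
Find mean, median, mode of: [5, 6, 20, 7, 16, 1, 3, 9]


Sorted: [1, 3, 5, 6, 7, 9, 16, 20]
Mean = 67/8
Median = 13/2
Freq: {5: 1, 6: 1, 20: 1, 7: 1, 16: 1, 1: 1, 3: 1, 9: 1}
Mode: No mode

Mean=67/8, Median=13/2, Mode=No mode


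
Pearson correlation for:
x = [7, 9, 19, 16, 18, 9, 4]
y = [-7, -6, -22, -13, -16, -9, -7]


n=7, Σx=82, Σy=-80, Σxy=-1126, Σx²=1168, Σy²=1124
r = (7×(-1126) - 82×(-80))/√((7×1168 - 82²)(7×1124 - (-80)²))
= -1322/√(1452×1468) = -1322/√2131536 ≈ -1322/1459.9781 ≈ -0.9055

r ≈ -0.9055


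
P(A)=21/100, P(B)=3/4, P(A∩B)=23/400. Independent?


P(A)×P(B) = 63/400
P(A∩B) = 23/400
Not equal → NOT independent

No, not independent


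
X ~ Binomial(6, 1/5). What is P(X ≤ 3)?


P(X ≤ 3) = Σ P(X=i) for i=0..3
P(X=0) = 4096/15625
P(X=1) = 6144/15625
P(X=2) = 768/3125
P(X=3) = 256/3125
Sum = 3072/3125

P(X ≤ 3) = 3072/3125 ≈ 98.30%


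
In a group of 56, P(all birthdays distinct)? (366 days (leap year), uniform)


P(all different) = Π(366-i)/366 for i=0..55
= (366/366)×(365/366)×...×(311/366)
= 0.011818

P ≈ 0.0118 ≈ 1.18%


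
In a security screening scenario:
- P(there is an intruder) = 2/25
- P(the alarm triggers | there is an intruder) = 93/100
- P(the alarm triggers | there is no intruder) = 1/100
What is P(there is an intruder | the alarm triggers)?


Using Bayes' theorem:
P(A|B) = P(B|A)·P(A) / P(B)

P(the alarm triggers) = 93/100 × 2/25 + 1/100 × 23/25
= 93/1250 + 23/2500 = 209/2500

P(there is an intruder|the alarm triggers) = (93/1250) / (209/2500) = 186/209

P(there is an intruder|the alarm triggers) = 186/209 ≈ 89.00%


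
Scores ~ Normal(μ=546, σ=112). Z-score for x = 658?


z = (x - μ)/σ = (658 - 546)/112 = 1.0

z = 1.0


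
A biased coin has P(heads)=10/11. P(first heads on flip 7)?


Geometric: P(X=7) = (1-p)^(k-1)×p = (1/11)^6×10/11 = 10/19487171

P(X=7) = 10/19487171 ≈ 0.00%


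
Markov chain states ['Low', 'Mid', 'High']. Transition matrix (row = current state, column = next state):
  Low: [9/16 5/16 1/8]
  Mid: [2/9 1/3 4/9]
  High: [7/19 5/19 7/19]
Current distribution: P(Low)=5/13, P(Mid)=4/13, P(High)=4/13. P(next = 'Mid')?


P(next=Mid) = Σᵢ P(now=i)×P(i→Mid)
= 5/13×5/16 + 4/13×1/3 + 4/13×5/19
= 25/208 + 4/39 + 20/247 = 277/912

P = 277/912 ≈ 0.3037


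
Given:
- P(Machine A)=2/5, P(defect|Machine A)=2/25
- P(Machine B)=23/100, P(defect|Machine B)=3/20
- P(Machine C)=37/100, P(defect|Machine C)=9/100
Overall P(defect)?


P(B) = Σ P(B|Aᵢ)×P(Aᵢ)
  2/25×2/5 = 4/125
  3/20×23/100 = 69/2000
  9/100×37/100 = 333/10000
Sum = 499/5000

P(defect) = 499/5000 ≈ 9.98%


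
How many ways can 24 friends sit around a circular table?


Circular arrangements of 24 distinct objects: fix one position to break rotational symmetry.
(n-1)! = 23! = 25852016738884976640000

25852016738884976640000


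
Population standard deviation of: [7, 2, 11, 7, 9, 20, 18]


Mean = 74/7
  (7-74/7)²=625/49
  (2-74/7)²=3600/49
  (11-74/7)²=9/49
  (7-74/7)²=625/49
  (9-74/7)²=121/49
  (20-74/7)²=4356/49
  (18-74/7)²=2704/49
Σ(x-μ)² = 1720/7
σ² = (1720/7)/7 = 1720/49

σ = √(1720/49) ≈ 5.9247


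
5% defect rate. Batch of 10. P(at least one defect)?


P(all good) = (19/20)^10 = 6131066257801/10240000000000
P(≥1 defect) = 4108933742199/10240000000000

P = 4108933742199/10240000000000 ≈ 40.13%


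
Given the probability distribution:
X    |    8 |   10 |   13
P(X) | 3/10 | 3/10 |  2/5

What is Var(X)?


E[X] = 53/5
E[X²] = 584/5
Var(X) = E[X²] - (E[X])² = 584/5 - 2809/25 = 111/25

Var(X) = 111/25 ≈ 4.4400


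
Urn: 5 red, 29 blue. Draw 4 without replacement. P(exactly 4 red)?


Hypergeometric: C(5,4)×C(29,0)/C(34,4)
= 5×1/46376 = 5/46376

P(X=4) = 5/46376 ≈ 0.01%


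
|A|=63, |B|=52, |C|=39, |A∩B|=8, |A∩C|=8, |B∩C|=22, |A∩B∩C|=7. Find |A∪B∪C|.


|A∪B∪C| = 63+52+39-8-8-22+7 = 123

|A∪B∪C| = 123


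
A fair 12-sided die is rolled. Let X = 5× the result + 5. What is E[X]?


E[die] = (1+12)/2 = 13/2
E[X] = 5×13/2 + 5 = 75/2

E[X] = 75/2


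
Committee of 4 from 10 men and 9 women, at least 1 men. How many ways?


Count by #men:
  1M,3W: C(10,1)×C(9,3)=840
  2M,2W: C(10,2)×C(9,2)=1620
  3M,1W: C(10,3)×C(9,1)=1080
  4M,0W: C(10,4)×C(9,0)=210
Total = 3750

3750


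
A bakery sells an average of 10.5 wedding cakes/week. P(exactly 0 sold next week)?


Poisson(λ=10.5): P(X=0) = e^(-λ)×λ^k/k!
= e^(-10.5) × 10.5^0 / 0!
≈ 2.753644935e-05 × 1 / 1 ≈ 0.000028

P(X=0) ≈ 0.000028 ≈ 0.00%


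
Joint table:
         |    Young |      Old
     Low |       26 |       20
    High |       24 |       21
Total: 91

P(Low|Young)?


P(Low|Young) = 26/(26+24) = 26/50 = 13/25

P = 13/25 ≈ 52.00%


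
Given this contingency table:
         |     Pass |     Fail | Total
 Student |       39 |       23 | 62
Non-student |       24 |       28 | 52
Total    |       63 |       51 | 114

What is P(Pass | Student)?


P(Pass | Student) = 39/(39+23) = 39/62

P(Pass|Student) = 39/62 ≈ 62.90%


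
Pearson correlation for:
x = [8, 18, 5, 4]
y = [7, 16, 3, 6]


n=4, Σx=35, Σy=32, Σxy=383, Σx²=429, Σy²=350
r = (4×383 - 35×32)/√((4×429 - 35²)(4×350 - 32²))
= 412/√(491×376) = 412/√184616 ≈ 412/429.6696 ≈ 0.9589

r ≈ 0.9589


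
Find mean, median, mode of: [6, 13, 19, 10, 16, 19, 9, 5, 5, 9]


Sorted: [5, 5, 6, 9, 9, 10, 13, 16, 19, 19]
Mean = 111/10
Median = 19/2
Freq: {6: 1, 13: 1, 19: 2, 10: 1, 16: 1, 9: 2, 5: 2}
Mode: [5, 9, 19]

Mean=111/10, Median=19/2, Mode=[5, 9, 19]


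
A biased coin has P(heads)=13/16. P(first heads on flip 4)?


Geometric: P(X=4) = (1-p)^(k-1)×p = (3/16)^3×13/16 = 351/65536

P(X=4) = 351/65536 ≈ 0.54%


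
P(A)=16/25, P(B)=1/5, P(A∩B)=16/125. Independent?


P(A)×P(B) = 16/125
P(A∩B) = 16/125
Equal ✓ → Independent

Yes, independent


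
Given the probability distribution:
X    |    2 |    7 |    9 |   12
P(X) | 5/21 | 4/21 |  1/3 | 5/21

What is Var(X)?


E[X] = 23/3
E[X²] = 501/7
Var(X) = E[X²] - (E[X])² = 501/7 - 529/9 = 806/63

Var(X) = 806/63 ≈ 12.7937


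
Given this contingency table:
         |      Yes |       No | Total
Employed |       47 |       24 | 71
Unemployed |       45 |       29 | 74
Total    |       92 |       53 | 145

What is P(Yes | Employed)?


P(Yes | Employed) = 47/(47+24) = 47/71

P(Yes|Employed) = 47/71 ≈ 66.20%


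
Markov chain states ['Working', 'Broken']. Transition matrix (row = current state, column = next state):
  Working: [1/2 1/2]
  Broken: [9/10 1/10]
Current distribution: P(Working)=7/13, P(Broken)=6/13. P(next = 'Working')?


P(next=Working) = Σᵢ P(now=i)×P(i→Working)
= 7/13×1/2 + 6/13×9/10
= 7/26 + 27/65 = 89/130

P = 89/130 ≈ 0.6846


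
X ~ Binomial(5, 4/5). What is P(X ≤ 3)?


P(X ≤ 3) = Σ P(X=i) for i=0..3
P(X=0) = 1/3125
P(X=1) = 4/625
P(X=2) = 32/625
P(X=3) = 128/625
Sum = 821/3125

P(X ≤ 3) = 821/3125 ≈ 26.27%


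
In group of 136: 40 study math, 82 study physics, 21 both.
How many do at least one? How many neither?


|A∪B| = 40+82-21 = 101
Neither = 136-101 = 35

At least one: 101; Neither: 35


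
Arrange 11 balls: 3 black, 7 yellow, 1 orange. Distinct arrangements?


11!/(3!×7!×1!) = 1320

1320


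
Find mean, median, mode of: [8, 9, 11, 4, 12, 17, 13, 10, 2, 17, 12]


Sorted: [2, 4, 8, 9, 10, 11, 12, 12, 13, 17, 17]
Mean = 115/11
Median = 11
Freq: {8: 1, 9: 1, 11: 1, 4: 1, 12: 2, 17: 2, 13: 1, 10: 1, 2: 1}
Mode: [12, 17]

Mean=115/11, Median=11, Mode=[12, 17]


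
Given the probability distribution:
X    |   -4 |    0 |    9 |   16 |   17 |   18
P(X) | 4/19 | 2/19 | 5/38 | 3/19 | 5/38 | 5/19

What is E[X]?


E[X] = Σ x·P(X=x)
= (-4)×(4/19) + (0)×(2/19) + (9)×(5/38) + (16)×(3/19) + (17)×(5/38) + (18)×(5/19)
= 187/19

E[X] = 187/19


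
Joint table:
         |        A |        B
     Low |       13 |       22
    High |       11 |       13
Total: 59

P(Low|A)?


P(Low|A) = 13/(13+11) = 13/24

P = 13/24 ≈ 54.17%


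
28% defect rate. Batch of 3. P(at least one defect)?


P(all good) = (18/25)^3 = 5832/15625
P(≥1 defect) = 9793/15625

P = 9793/15625 ≈ 62.68%


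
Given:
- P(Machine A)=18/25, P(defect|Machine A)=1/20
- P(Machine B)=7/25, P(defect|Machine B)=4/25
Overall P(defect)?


P(B) = Σ P(B|Aᵢ)×P(Aᵢ)
  1/20×18/25 = 9/250
  4/25×7/25 = 28/625
Sum = 101/1250

P(defect) = 101/1250 ≈ 8.08%


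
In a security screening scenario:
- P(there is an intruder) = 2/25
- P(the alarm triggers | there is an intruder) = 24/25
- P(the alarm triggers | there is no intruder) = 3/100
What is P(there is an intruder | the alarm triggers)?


Using Bayes' theorem:
P(A|B) = P(B|A)·P(A) / P(B)

P(the alarm triggers) = 24/25 × 2/25 + 3/100 × 23/25
= 48/625 + 69/2500 = 261/2500

P(there is an intruder|the alarm triggers) = (48/625) / (261/2500) = 64/87

P(there is an intruder|the alarm triggers) = 64/87 ≈ 73.56%


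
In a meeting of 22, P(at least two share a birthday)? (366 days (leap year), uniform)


P(all different) = Π(366-i)/366 for i=0..21
= 0.525249
P(match) = 1 - 0.525249 = 0.474751

P ≈ 0.4748 ≈ 47.48%


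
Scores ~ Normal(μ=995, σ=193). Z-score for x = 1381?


z = (x - μ)/σ = (1381 - 995)/193 = 2.0

z = 2.0


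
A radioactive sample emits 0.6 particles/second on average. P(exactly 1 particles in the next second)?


Poisson(λ=0.6): P(X=1) = e^(-λ)×λ^k/k!
= e^(-0.6) × 0.6^1 / 1!
≈ 0.5488116361 × 0.6 / 1 ≈ 0.329287

P(X=1) ≈ 0.329287 ≈ 32.93%


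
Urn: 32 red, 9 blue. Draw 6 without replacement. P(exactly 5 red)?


Hypergeometric: C(32,5)×C(9,1)/C(41,6)
= 201376×9/4496388 = 151032/374699

P(X=5) = 151032/374699 ≈ 40.31%


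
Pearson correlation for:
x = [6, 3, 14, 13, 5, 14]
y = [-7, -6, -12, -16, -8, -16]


n=6, Σx=55, Σy=-65, Σxy=-700, Σx²=631, Σy²=805
r = (6×(-700) - 55×(-65))/√((6×631 - 55²)(6×805 - (-65)²))
= -625/√(761×605) = -625/√460405 ≈ -625/678.5315 ≈ -0.9211

r ≈ -0.9211


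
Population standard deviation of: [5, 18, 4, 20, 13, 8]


Mean = 68/6 = 34/3
  (5-34/3)²=361/9
  (18-34/3)²=400/9
  (4-34/3)²=484/9
  (20-34/3)²=676/9
  (13-34/3)²=25/9
  (8-34/3)²=100/9
Σ(x-μ)² = 682/3
σ² = (682/3)/6 = 341/9

σ = √(341/9) ≈ 6.1554


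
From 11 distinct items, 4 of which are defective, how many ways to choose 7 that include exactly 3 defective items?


Choose 3 of the 4 defective items and 4 of the other 7 items:
C(4,3)×C(7,4) = 4×35 = 140

140


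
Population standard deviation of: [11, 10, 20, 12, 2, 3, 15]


Mean = 73/7
  (11-73/7)²=16/49
  (10-73/7)²=9/49
  (20-73/7)²=4489/49
  (12-73/7)²=121/49
  (2-73/7)²=3481/49
  (3-73/7)²=2704/49
  (15-73/7)²=1024/49
Σ(x-μ)² = 1692/7
σ² = (1692/7)/7 = 1692/49

σ = √(1692/49) ≈ 5.8763


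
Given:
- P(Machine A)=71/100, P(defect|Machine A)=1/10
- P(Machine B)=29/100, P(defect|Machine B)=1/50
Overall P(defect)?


P(B) = Σ P(B|Aᵢ)×P(Aᵢ)
  1/10×71/100 = 71/1000
  1/50×29/100 = 29/5000
Sum = 48/625

P(defect) = 48/625 ≈ 7.68%


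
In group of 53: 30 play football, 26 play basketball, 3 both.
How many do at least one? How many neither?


|A∪B| = 30+26-3 = 53
Neither = 53-53 = 0

At least one: 53; Neither: 0


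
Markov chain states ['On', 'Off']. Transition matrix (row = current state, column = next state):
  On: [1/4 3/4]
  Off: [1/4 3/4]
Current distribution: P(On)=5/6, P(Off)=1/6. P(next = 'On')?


P(next=On) = Σᵢ P(now=i)×P(i→On)
= 5/6×1/4 + 1/6×1/4
= 5/24 + 1/24 = 1/4

P = 1/4 ≈ 0.2500


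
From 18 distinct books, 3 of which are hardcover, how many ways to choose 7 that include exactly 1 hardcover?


Choose 1 of the 3 hardcovers and 6 of the other 15 books:
C(3,1)×C(15,6) = 3×5005 = 15015

15015


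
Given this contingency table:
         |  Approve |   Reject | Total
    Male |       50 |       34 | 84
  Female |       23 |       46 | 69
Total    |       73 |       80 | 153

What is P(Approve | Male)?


P(Approve | Male) = 50/(50+34) = 50/84 = 25/42

P(Approve|Male) = 25/42 ≈ 59.52%


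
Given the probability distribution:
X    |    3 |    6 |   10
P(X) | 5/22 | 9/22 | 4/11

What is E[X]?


E[X] = Σ x·P(X=x)
= (3)×(5/22) + (6)×(9/22) + (10)×(4/11)
= 149/22

E[X] = 149/22


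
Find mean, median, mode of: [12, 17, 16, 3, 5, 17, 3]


Sorted: [3, 3, 5, 12, 16, 17, 17]
Mean = 73/7
Median = 12
Freq: {12: 1, 17: 2, 16: 1, 3: 2, 5: 1}
Mode: [3, 17]

Mean=73/7, Median=12, Mode=[3, 17]


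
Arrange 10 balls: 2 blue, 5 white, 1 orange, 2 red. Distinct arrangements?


10!/(2!×5!×1!×2!) = 7560

7560


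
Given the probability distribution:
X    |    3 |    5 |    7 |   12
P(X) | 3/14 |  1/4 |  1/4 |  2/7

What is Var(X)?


E[X] = 99/14
E[X²] = 431/7
Var(X) = E[X²] - (E[X])² = 431/7 - 9801/196 = 2267/196

Var(X) = 2267/196 ≈ 11.5663


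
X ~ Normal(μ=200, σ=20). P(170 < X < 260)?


z₁=(170-200)/20=-1.5, z₂=(260-200)/20=3.0
P = Φ(3.0) - Φ(-1.5) = 0.998650 - 0.066807 = 0.931843 ≈ 0.9318

P(170 < X < 260) ≈ 0.9318


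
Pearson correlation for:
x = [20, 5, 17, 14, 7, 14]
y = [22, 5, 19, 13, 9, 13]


n=6, Σx=77, Σy=81, Σxy=1215, Σx²=1155, Σy²=1289
r = (6×1215 - 77×81)/√((6×1155 - 77²)(6×1289 - 81²))
= 1053/√(1001×1173) = 1053/√1174173 ≈ 1053/1083.5926 ≈ 0.9718

r ≈ 0.9718


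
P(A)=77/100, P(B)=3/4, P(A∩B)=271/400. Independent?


P(A)×P(B) = 231/400
P(A∩B) = 271/400
Not equal → NOT independent

No, not independent


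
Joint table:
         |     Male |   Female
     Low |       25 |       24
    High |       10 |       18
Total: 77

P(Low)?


P(Low) = (25+24)/77 = 49/77 = 7/11

P(Low) = 7/11 ≈ 63.64%


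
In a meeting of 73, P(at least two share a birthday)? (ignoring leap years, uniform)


P(all different) = Π(365-i)/365 for i=0..72
= 0.000439
P(match) = 1 - 0.000439 = 0.999561

P ≈ 0.9996 ≈ 99.96%


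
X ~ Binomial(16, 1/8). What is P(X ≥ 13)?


P(X ≥ 13) = Σ P(X=i) for i=13..16
P(X=13) = 12005/17592186044416
P(X=14) = 735/35184372088832
P(X=15) = 7/17592186044416
P(X=16) = 1/281474976710656
Sum = 198073/281474976710656

P(X ≥ 13) = 198073/281474976710656 ≈ 0.00%


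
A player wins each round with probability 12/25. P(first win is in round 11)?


Geometric: P(X=11) = (1-p)^(k-1)×p = (13/25)^10×12/25 = 1654301902188/2384185791015625

P(X=11) = 1654301902188/2384185791015625 ≈ 0.07%


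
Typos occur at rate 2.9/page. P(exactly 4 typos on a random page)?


Poisson(λ=2.9): P(X=4) = e^(-λ)×λ^k/k!
= e^(-2.9) × 2.9^4 / 4!
≈ 0.05502322006 × 70.7281 / 24 ≈ 0.162154

P(X=4) ≈ 0.162154 ≈ 16.22%


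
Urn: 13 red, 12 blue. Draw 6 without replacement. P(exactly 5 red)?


Hypergeometric: C(13,5)×C(12,1)/C(25,6)
= 1287×12/177100 = 351/4025

P(X=5) = 351/4025 ≈ 8.72%


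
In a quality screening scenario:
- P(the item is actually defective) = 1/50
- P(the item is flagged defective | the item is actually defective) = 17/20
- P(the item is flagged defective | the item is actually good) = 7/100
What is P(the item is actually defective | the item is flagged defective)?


Using Bayes' theorem:
P(A|B) = P(B|A)·P(A) / P(B)

P(the item is flagged defective) = 17/20 × 1/50 + 7/100 × 49/50
= 17/1000 + 343/5000 = 107/1250

P(the item is actually defective|the item is flagged defective) = (17/1000) / (107/1250) = 85/428

P(the item is actually defective|the item is flagged defective) = 85/428 ≈ 19.86%


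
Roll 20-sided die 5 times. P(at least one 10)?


P(no 10)^5 = (19/20)^5 = 2476099/3200000
P(≥1) = 1 - 2476099/3200000 = 723901/3200000

P = 723901/3200000 ≈ 22.62%


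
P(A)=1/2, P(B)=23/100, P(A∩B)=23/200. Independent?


P(A)×P(B) = 23/200
P(A∩B) = 23/200
Equal ✓ → Independent

Yes, independent


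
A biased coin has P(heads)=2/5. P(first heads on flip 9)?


Geometric: P(X=9) = (1-p)^(k-1)×p = (3/5)^8×2/5 = 13122/1953125

P(X=9) = 13122/1953125 ≈ 0.67%


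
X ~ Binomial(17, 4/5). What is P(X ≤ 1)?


P(X ≤ 1) = Σ P(X=i) for i=0..1
P(X=0) = 1/762939453125
P(X=1) = 68/762939453125
Sum = 69/762939453125

P(X ≤ 1) = 69/762939453125 ≈ 0.00%


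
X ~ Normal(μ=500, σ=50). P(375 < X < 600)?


z₁=(375-500)/50=-2.5, z₂=(600-500)/50=2.0
P = Φ(2.0) - Φ(-2.5) = 0.977250 - 0.006210 = 0.971040 ≈ 0.9710

P(375 < X < 600) ≈ 0.9710


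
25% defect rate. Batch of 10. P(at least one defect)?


P(all good) = (3/4)^10 = 59049/1048576
P(≥1 defect) = 989527/1048576

P = 989527/1048576 ≈ 94.37%


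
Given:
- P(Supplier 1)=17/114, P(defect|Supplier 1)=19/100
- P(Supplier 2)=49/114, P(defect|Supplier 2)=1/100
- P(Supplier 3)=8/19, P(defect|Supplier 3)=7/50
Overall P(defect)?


P(B) = Σ P(B|Aᵢ)×P(Aᵢ)
  19/100×17/114 = 17/600
  1/100×49/114 = 49/11400
  7/50×8/19 = 28/475
Sum = 87/950

P(defect) = 87/950 ≈ 9.16%


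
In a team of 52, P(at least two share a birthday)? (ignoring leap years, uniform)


P(all different) = Π(365-i)/365 for i=0..51
= 0.021995
P(match) = 1 - 0.021995 = 0.978005

P ≈ 0.9780 ≈ 97.80%


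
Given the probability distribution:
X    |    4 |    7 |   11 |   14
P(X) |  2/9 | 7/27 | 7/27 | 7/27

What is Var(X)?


E[X] = 248/27
E[X²] = 886/9
Var(X) = E[X²] - (E[X])² = 886/9 - 61504/729 = 10262/729

Var(X) = 10262/729 ≈ 14.0768
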